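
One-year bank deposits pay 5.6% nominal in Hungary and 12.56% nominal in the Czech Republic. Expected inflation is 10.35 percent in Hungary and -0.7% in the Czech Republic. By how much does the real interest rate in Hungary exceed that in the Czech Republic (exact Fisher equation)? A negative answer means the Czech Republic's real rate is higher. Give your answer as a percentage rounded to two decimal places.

Hungary: (1 + 0.0560)/(1 + 0.1035) − 1 = -4.3045%
The Czech Republic: (1 + 0.1256)/(1 − 0.0070) − 1 = 13.3535%
Differential = -4.3045% − 13.3535% = -17.6580% → -17.66%.

-17.66%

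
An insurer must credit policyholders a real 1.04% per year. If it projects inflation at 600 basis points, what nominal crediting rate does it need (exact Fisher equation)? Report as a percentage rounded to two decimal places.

7.10%

(1 + i) = (1 + r)(1 + π) = 1.01040 × 1.06000 = 1.071024
i = 1.071024 − 1, so the required nominal rate is 7.10%.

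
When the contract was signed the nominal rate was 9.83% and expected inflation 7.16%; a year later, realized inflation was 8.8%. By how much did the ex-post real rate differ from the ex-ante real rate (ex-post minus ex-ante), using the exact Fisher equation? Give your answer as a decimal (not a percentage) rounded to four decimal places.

Ex-ante: (1 + 0.0983)/(1 + 0.0716) − 1 = 2.4916%
Ex-post: (1 + 0.0983)/(1 + 0.0880) − 1 = 0.9467%
Difference (ex-post − ex-ante) = -1.5449% → -0.0154.

-0.0154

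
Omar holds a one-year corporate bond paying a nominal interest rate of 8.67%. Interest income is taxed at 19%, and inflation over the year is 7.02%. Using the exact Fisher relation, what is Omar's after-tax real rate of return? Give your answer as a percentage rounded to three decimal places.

0.003%

After-tax nominal return = 8.67% × (1 − 0.19) = 7.0227%.
1 + r = 1.070227 / 1.07020 = 1.0000252
After-tax real rate = 1.0000252 − 1 → 0.003%.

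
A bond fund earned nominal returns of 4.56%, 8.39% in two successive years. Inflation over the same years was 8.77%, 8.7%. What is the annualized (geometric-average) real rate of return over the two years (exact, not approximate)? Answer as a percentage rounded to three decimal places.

Compound the nominal returns: 1.0456 × 1.0839 = 1.13332584.
Compound inflation: 1.0877 × 1.0870 = 1.18232990.
Deflate: 1.13332584 / 1.18232990 = 0.95855297.
Annualized real rate = 0.95855297^(1/2) − 1 = -2.0943% → -2.094%.

-2.094%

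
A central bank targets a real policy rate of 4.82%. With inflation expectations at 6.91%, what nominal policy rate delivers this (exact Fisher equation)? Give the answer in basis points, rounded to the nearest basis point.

1206 basis points

(1 + i) = (1 + r)(1 + π) = 1.04820 × 1.06910 = 1.12063062
i = 1.12063062 − 1, so the required nominal rate is 1206 basis points.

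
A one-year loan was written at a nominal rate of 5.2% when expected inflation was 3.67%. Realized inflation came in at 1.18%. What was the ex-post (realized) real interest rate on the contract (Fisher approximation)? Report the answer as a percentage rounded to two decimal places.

Ex-post: 5.2% − 1.18% = 4.020%
So the realized real rate is 4.02%.

4.02%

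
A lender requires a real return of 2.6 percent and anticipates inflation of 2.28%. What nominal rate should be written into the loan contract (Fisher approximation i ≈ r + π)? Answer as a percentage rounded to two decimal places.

4.88%

i ≈ r + π = 2.6% + 2.28% = 4.88%.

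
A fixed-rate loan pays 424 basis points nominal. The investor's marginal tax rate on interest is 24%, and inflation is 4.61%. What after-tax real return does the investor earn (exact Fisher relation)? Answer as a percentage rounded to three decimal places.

After-tax nominal return = 4.24% × (1 − 0.24) = 3.2224%.
1 + r = 1.032224 / 1.04610 = 0.9867355
After-tax real rate = 0.9867355 − 1 → -1.326%.

-1.326%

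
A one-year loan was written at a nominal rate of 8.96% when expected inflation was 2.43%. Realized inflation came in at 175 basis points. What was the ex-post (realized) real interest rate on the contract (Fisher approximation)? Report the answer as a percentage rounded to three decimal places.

7.210%

Ex-post: 8.96% − 1.75% = 7.210%
So the realized real rate is 7.210%.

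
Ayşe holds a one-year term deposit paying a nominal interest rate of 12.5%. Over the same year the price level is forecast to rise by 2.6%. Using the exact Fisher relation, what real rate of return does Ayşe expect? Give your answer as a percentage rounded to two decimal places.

9.65%

By the Fisher relation, 1 + r = (1 + i)/(1 + π).
1 + r = 1.12500 / 1.02600 = 1.096491
r = 1.096491 − 1 = 9.6491%, i.e. 9.65%.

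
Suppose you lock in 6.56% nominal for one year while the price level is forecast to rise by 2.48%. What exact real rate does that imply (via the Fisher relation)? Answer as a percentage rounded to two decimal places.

By the Fisher relation, 1 + r = (1 + i)/(1 + π).
1 + r = 1.06560 / 1.02480 = 1.039813
r = 1.039813 − 1 = 3.9813%, i.e. 3.98%.

3.98%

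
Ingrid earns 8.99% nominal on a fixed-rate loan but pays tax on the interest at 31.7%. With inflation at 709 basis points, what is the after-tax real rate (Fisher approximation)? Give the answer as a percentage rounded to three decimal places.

After-tax nominal return = 8.99% × (1 − 0.317) = 6.14017%.
r ≈ 6.14017% − 7.09% → -0.950%.

-0.950%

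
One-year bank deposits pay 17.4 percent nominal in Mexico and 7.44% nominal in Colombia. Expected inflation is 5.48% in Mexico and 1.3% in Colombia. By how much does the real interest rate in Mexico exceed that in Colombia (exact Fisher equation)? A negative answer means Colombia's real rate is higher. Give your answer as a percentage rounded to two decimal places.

5.24%

Mexico: (1 + 0.1740)/(1 + 0.0548) − 1 = 11.3007%
Colombia: (1 + 0.0744)/(1 + 0.0130) − 1 = 6.0612%
Differential = 11.3007% − 6.0612% = 5.2395% → 5.24%.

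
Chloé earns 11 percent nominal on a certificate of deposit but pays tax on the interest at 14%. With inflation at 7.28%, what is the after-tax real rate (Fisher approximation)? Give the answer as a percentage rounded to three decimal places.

2.180%

After-tax nominal return = 11% × (1 − 0.14) = 9.4600%.
r ≈ 9.4600% − 7.28% → 2.180%.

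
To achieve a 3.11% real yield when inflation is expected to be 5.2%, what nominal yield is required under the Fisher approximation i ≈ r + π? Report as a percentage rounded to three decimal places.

8.310%

i ≈ r + π = 3.11% + 5.2% = 8.310%.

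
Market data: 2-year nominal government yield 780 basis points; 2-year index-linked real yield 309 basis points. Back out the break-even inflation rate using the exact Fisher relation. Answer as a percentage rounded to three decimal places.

4.569%

(1 + π) = (1 + i)/(1 + r) = 1.07800 / 1.03090 = 1.045688
Break-even inflation = 1.045688 − 1 → 4.569%.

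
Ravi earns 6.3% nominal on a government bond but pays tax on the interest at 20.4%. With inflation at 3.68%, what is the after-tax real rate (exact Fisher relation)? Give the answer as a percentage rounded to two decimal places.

After-tax nominal return = 6.3% × (1 − 0.204) = 5.0148%.
1 + r = 1.050148 / 1.03680 = 1.012874
After-tax real rate = 1.012874 − 1 → 1.29%.

1.29%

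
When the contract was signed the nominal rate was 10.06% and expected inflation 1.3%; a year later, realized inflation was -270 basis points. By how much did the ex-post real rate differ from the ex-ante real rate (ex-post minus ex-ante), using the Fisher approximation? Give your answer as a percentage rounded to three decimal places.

Ex-ante: 10.06% − 1.3% = 8.760%
Ex-post: 10.06% − (-2.7%) = 12.760%
Difference (ex-post − ex-ante) = 4.0000% → 4.000%.

4.000%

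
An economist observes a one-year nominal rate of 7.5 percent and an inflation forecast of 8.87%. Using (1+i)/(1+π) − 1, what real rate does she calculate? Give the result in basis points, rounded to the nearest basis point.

1 + r = 1.07500 / 1.08870 = 0.987416
r = 0.987416 − 1 = -1.2584%, i.e. -126 basis points.

-126 basis points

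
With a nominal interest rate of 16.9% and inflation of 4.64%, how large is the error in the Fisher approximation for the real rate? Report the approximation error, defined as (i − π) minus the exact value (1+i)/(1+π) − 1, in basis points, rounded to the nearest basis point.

Approximate: r ≈ 16.900% − 4.640% = 12.2600%
Exact: (1 + 0.1690)/(1 + 0.0464) − 1 = 11.7164%
Error = 12.2600% − 11.7164% = 0.5436% → 54 basis points.

54 basis points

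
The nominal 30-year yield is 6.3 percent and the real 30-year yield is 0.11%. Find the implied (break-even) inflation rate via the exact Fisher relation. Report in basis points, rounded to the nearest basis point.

(1 + π) = (1 + i)/(1 + r) = 1.06300 / 1.00110 = 1.061832
Break-even inflation = 1.061832 − 1 → 618 basis points.

618 basis points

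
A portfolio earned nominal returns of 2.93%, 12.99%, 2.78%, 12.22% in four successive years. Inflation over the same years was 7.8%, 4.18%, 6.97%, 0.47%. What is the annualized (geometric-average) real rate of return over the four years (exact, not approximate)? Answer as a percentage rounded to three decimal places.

Nominal growth factor = 1.0293 × 1.1299 × 1.0278 × 1.1222 = 1.34140790
Price-level growth factor = 1.0780 × 1.0418 × 1.0697 × 1.0047 = 1.20698400
Real growth factor = 1.34140790 / 1.20698400 = 1.11137173
Annualized real rate = 1.11137173^(1/4) − 1 = 2.6750% → 2.675%.

2.675%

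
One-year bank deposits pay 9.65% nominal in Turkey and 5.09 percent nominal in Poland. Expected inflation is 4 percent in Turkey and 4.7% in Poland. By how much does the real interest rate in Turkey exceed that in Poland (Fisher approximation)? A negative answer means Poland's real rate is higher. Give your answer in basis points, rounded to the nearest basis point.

526 basis points

Turkey: 9.65% − 4% = 5.650%
Poland: 5.09% − 4.7% = 0.390%
Differential = 5.260% → 526 basis points.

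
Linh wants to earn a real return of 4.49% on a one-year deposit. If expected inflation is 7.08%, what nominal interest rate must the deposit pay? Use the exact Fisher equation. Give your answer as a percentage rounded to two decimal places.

(1 + i) = (1 + r)(1 + π) = 1.04490 × 1.07080 = 1.11887892
i = 1.11887892 − 1, so the required nominal rate is 11.89%.

11.89%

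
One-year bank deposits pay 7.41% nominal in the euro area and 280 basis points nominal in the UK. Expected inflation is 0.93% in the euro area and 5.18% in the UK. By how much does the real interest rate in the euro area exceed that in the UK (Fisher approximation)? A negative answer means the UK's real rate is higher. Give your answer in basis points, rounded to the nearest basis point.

The euro area: 7.41% − 0.93% = 6.480%
The UK: 2.8% − 5.18% = -2.380%
Differential = 8.860% → 886 basis points.

886 basis points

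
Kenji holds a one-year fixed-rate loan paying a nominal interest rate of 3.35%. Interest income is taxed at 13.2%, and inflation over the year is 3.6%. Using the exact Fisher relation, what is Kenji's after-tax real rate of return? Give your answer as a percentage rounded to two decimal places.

After-tax nominal return = 3.35% × (1 − 0.132) = 2.9078%.
1 + r = 1.029078 / 1.03600 = 0.993319
After-tax real rate = 0.993319 − 1 → -0.67%.

-0.67%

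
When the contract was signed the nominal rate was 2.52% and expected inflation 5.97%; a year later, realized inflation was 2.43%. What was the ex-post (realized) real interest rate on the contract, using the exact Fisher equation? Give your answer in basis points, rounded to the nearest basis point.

Ex-post: (1 + 0.0252)/(1 + 0.0243) − 1 = 0.0879%
So the realized real rate is 9 basis points.

9 basis points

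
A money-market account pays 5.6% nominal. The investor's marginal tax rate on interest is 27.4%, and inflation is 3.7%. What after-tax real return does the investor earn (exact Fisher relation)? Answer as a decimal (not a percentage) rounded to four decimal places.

0.0035

After-tax nominal return = 5.6% × (1 − 0.274) = 4.0656%.
1 + r = 1.040656 / 1.03700 = 1.003526
After-tax real rate = 1.003526 − 1 → 0.0035.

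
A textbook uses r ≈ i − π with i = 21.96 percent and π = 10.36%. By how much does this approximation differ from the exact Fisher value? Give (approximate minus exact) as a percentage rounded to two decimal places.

Approximate: r ≈ 21.960% − 10.360% = 11.6000%
Exact: (1 + 0.2196)/(1 + 0.1036) − 1 = 10.5111%
Error = 11.6000% − 10.5111% = 1.0889% → 1.09%.

1.09%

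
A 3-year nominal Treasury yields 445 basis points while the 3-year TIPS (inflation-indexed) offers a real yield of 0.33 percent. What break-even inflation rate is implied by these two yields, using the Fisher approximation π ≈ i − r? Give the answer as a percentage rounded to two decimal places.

π ≈ i − r = 4.45% − 0.33% → 4.12%.

4.12%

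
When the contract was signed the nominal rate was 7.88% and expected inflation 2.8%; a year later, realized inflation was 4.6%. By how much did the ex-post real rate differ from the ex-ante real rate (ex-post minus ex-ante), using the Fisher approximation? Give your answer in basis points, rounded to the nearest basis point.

-180 basis points

Ex-ante: 7.88% − 2.8% = 5.080%
Ex-post: 7.88% − 4.6% = 3.280%
Difference (ex-post − ex-ante) = -1.8000% → -180 basis points.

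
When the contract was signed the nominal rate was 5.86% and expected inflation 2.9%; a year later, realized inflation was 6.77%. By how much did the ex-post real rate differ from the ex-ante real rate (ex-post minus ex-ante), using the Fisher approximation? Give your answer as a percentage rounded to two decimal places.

Ex-ante: 5.86% − 2.9% = 2.960%
Ex-post: 5.86% − 6.77% = -0.910%
Difference (ex-post − ex-ante) = -3.8700% → -3.87%.

-3.87%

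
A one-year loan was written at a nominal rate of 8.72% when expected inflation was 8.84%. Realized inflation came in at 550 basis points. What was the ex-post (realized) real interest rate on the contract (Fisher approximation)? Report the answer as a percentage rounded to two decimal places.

Ex-post: 8.72% − 5.5% = 3.220%
So the realized real rate is 3.22%.

3.22%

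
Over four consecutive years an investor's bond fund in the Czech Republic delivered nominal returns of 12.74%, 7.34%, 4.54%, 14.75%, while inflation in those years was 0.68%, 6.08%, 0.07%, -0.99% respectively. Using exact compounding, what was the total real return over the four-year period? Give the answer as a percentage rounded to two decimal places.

Nominal growth factor = 1.1274 × 1.0734 × 1.0454 × 1.1475 = 1.451693
Price-level growth factor = 1.0068 × 1.0608 × 1.0007 × 0.9901 = 1.058180
Real growth factor = 1.451693 / 1.058180 = 1.371877
Total real return = 1.371877 − 1 → 37.19%.

37.19%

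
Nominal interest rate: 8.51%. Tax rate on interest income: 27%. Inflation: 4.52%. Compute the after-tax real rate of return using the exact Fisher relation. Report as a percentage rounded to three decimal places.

After-tax nominal return = 8.51% × (1 − 0.27) = 6.2123%.
1 + r = 1.062123 / 1.04520 = 1.016191
After-tax real rate = 1.016191 − 1 → 1.619%.

1.619%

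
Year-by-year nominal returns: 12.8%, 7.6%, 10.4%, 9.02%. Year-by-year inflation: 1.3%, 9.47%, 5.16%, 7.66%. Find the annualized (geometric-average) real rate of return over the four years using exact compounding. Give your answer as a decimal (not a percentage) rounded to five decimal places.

0.03860

Compound the nominal returns: 1.1280 × 1.0760 × 1.1040 × 1.0902 = 1.46081972.
Compound inflation: 1.0130 × 1.0947 × 1.0516 × 1.0766 = 1.25547918.
Deflate: 1.46081972 / 1.25547918 = 1.16355551.
Annualized real rate = 1.16355551^(1/4) − 1 = 3.8596% → 0.03860.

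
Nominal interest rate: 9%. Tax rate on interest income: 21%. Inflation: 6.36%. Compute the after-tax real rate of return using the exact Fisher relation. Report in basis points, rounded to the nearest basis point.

After-tax nominal return = 9% × (1 − 0.21) = 7.1100%.
1 + r = 1.07110 / 1.06360 = 1.007052
After-tax real rate = 1.007052 − 1 → 71 basis points.

71 basis points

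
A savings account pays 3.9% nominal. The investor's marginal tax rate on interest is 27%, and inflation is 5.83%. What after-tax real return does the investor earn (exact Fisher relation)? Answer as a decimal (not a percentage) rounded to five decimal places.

After-tax nominal return = 3.9% × (1 − 0.27) = 2.8470%.
1 + r = 1.02847 / 1.05830 = 0.971813
After-tax real rate = 0.971813 − 1 → -0.02819.

-0.02819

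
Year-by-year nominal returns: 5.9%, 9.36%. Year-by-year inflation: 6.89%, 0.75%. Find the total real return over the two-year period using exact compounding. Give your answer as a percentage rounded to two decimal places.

Compound the nominal returns: 1.0590 × 1.0936 = 1.158122.
Compound inflation: 1.0689 × 1.0075 = 1.076917.
Deflate: 1.158122 / 1.076917 = 1.075406.
Total real return = 1.075406 − 1 → 7.54%.

7.54%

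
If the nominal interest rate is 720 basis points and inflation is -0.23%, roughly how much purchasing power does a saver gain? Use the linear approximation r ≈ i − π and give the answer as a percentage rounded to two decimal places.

r ≈ i − π = 7.2% − (-0.23%) = 7.43%.

7.43%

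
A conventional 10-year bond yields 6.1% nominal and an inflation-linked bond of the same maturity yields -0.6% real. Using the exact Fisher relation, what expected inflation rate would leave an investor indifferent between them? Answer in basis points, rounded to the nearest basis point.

674 basis points

(1 + π) = (1 + i)/(1 + r) = 1.06100 / 0.99400 = 1.067404
Break-even inflation = 1.067404 − 1 → 674 basis points.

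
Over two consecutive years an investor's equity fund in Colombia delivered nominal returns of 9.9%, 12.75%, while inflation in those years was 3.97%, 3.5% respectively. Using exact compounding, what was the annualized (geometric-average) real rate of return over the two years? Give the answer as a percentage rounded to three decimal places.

Compound the nominal returns: 1.0990 × 1.1275 = 1.23912250.
Compound inflation: 1.0397 × 1.0350 = 1.07608950.
Deflate: 1.23912250 / 1.07608950 = 1.15150506.
Annualized real rate = 1.15150506^(1/2) − 1 = 7.3082% → 7.308%.

7.308%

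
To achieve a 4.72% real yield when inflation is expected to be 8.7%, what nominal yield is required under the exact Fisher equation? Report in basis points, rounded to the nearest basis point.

(1 + i) = (1 + r)(1 + π) = 1.04720 × 1.08700 = 1.1383064
i = 1.1383064 − 1, so the required nominal rate is 1383 basis points.

1383 basis points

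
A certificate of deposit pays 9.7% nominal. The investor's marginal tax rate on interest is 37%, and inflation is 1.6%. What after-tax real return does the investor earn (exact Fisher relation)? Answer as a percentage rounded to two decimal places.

After-tax nominal return = 9.7% × (1 − 0.37) = 6.1110%.
1 + r = 1.06111 / 1.01600 = 1.044400
After-tax real rate = 1.044400 − 1 → 4.44%.

4.44%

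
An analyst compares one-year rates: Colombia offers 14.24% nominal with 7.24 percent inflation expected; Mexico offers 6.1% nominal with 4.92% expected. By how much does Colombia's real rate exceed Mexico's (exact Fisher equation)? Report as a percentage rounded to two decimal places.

Colombia: (1 + 0.1424)/(1 + 0.0724) − 1 = 6.5274%
Mexico: (1 + 0.0610)/(1 + 0.0492) − 1 = 1.1247%
Differential = 6.5274% − 1.1247% = 5.4027% → 5.40%.

5.40%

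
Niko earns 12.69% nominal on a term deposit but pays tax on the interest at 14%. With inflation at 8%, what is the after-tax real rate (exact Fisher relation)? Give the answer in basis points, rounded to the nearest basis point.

After-tax nominal return = 12.69% × (1 − 0.14) = 10.9134%.
1 + r = 1.109134 / 1.08000 = 1.026976
After-tax real rate = 1.026976 − 1 → 270 basis points.

270 basis points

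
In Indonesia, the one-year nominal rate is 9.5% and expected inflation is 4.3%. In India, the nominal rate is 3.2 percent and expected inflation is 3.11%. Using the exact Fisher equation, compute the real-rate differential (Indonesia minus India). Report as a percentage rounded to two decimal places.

Indonesia: (1 + 0.0950)/(1 + 0.0430) − 1 = 4.9856%
India: (1 + 0.0320)/(1 + 0.0311) − 1 = 0.0873%
Differential = 4.9856% − 0.0873% = 4.8983% → 4.90%.

4.90%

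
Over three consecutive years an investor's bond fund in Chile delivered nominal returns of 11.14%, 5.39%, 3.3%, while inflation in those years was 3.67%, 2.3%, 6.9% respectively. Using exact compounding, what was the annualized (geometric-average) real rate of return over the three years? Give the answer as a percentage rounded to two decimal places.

Nominal growth factor = 1.1114 × 1.0539 × 1.0330 = 1.20995751
Price-level growth factor = 1.0367 × 1.0230 × 1.0690 = 1.13372164
Real growth factor = 1.20995751 / 1.13372164 = 1.06724390
Annualized real rate = 1.06724390^(1/3) − 1 = 2.1930% → 2.19%.

2.19%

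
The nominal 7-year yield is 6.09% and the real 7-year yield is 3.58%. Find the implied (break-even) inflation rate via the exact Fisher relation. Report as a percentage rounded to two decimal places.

(1 + π) = (1 + i)/(1 + r) = 1.06090 / 1.03580 = 1.024232
Break-even inflation = 1.024232 − 1 → 2.42%.

2.42%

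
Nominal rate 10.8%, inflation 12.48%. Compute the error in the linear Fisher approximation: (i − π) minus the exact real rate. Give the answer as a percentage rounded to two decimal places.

-0.19%

Approximate: r ≈ 10.800% − 12.480% = -1.6800%
Exact: (1 + 0.1080)/(1 + 0.1248) − 1 = -1.4936%
Error = -1.6800% − (-1.4936%) = -0.1864% → -0.19%.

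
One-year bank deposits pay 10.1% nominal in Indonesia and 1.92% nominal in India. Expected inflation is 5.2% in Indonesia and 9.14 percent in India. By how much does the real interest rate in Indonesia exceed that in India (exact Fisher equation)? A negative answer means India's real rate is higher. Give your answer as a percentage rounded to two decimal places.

11.27%

Indonesia: (1 + 0.1010)/(1 + 0.0520) − 1 = 4.6578%
India: (1 + 0.0192)/(1 + 0.0914) − 1 = -6.6154%
Differential = 4.6578% − (-6.6154%) = 11.2732% → 11.27%.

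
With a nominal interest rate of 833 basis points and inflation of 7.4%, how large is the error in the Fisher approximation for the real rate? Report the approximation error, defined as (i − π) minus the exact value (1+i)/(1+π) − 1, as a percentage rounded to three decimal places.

0.064%

Approximate: r ≈ 8.330% − 7.400% = 0.9300%
Exact: (1 + 0.0833)/(1 + 0.0740) − 1 = 0.8659%
Error = 0.9300% − 0.8659% = 0.0641% → 0.064%.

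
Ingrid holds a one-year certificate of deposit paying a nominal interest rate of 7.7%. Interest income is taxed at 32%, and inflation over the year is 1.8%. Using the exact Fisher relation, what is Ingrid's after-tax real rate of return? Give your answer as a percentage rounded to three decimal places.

3.375%

After-tax nominal return = 7.7% × (1 − 0.32) = 5.2360%.
1 + r = 1.05236 / 1.01800 = 1.033752
After-tax real rate = 1.033752 − 1 → 3.375%.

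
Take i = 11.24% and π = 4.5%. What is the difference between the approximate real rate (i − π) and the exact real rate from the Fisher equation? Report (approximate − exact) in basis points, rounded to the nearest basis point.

29 basis points

Approximate: r ≈ 11.240% − 4.500% = 6.7400%
Exact: (1 + 0.1124)/(1 + 0.0450) − 1 = 6.4498%
Error = 6.7400% − 6.4498% = 0.2902% → 29 basis points.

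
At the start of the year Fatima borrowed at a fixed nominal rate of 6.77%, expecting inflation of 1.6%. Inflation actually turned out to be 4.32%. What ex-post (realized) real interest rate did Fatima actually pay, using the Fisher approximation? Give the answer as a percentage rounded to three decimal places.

Ex-post: 6.77% − 4.32% = 2.450%
So the realized real rate is 2.450%.

2.450%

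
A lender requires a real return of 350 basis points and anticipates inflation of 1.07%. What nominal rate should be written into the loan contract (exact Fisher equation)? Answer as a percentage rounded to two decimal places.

(1 + i) = (1 + r)(1 + π) = 1.03500 × 1.01070 = 1.0460745
i = 1.0460745 − 1, so the required nominal rate is 4.61%.

4.61%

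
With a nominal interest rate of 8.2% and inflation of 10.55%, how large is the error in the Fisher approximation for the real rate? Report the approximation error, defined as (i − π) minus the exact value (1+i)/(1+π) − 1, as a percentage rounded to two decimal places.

Approximate: r ≈ 8.200% − 10.550% = -2.3500%
Exact: (1 + 0.0820)/(1 + 0.1055) − 1 = -2.1257%
Error = -2.3500% − (-2.1257%) = -0.2243% → -0.22%.

-0.22%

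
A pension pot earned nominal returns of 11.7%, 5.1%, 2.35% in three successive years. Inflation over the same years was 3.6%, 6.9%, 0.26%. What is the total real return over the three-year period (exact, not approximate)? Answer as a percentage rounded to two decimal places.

Compound the nominal returns: 1.1170 × 1.0510 × 1.0235 = 1.201555.
Compound inflation: 1.0360 × 1.0690 × 1.0026 = 1.110363.
Deflate: 1.201555 / 1.110363 = 1.082128.
Total real return = 1.082128 − 1 → 8.21%.

8.21%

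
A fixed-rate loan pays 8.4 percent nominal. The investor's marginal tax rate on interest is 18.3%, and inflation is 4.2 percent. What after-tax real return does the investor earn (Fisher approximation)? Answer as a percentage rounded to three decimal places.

2.663%

After-tax nominal return = 8.4% × (1 − 0.183) = 6.8628%.
r ≈ 6.8628% − 4.2% → 2.663%.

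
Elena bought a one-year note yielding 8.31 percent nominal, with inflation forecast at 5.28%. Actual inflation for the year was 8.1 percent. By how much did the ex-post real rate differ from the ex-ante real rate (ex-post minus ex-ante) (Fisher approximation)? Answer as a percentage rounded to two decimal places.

-2.82%

Ex-ante: 8.31% − 5.28% = 3.030%
Ex-post: 8.31% − 8.1% = 0.210%
Difference (ex-post − ex-ante) = -2.8200% → -2.82%.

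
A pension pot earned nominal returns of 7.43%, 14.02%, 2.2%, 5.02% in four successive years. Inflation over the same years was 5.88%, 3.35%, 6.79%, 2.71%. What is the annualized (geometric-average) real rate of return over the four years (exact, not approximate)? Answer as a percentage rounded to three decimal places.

2.303%

Nominal growth factor = 1.0743 × 1.1402 × 1.0220 × 1.0502 = 1.314708655
Price-level growth factor = 1.0588 × 1.0335 × 1.0679 × 1.0271 = 1.200238986
Real growth factor = 1.314708655 / 1.200238986 = 1.095372397
Annualized real rate = 1.095372397^(1/4) − 1 = 2.30349% → 2.303%.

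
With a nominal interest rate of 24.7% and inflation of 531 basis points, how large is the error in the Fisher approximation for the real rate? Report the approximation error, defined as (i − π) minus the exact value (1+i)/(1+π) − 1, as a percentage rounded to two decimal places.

0.98%

Approximate: r ≈ 24.700% − 5.310% = 19.3900%
Exact: (1 + 0.2470)/(1 + 0.0531) − 1 = 18.4123%
Error = 19.3900% − 18.4123% = 0.9777% → 0.98%.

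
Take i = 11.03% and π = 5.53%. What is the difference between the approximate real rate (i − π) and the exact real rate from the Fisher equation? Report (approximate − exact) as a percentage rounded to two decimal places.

Approximate: r ≈ 11.030% − 5.530% = 5.5000%
Exact: (1 + 0.1103)/(1 + 0.0553) − 1 = 5.2118%
Error = 5.5000% − 5.2118% = 0.2882% → 0.29%.

0.29%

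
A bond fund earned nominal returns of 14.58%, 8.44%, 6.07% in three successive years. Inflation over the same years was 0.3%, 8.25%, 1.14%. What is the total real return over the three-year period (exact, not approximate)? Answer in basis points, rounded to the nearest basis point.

Compound the nominal returns: 1.1458 × 1.0844 × 1.0607 = 1.317926.
Compound inflation: 1.0030 × 1.0825 × 1.0114 = 1.098125.
Deflate: 1.317926 / 1.098125 = 1.200160.
Total real return = 1.200160 − 1 → 2002 basis points.

2002 basis points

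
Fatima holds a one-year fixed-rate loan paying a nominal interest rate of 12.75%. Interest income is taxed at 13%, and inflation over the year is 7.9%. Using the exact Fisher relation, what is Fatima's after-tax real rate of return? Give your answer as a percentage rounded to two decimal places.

2.96%

After-tax nominal return = 12.75% × (1 − 0.13) = 11.0925%.
1 + r = 1.110925 / 1.07900 = 1.029588
After-tax real rate = 1.029588 − 1 → 2.96%.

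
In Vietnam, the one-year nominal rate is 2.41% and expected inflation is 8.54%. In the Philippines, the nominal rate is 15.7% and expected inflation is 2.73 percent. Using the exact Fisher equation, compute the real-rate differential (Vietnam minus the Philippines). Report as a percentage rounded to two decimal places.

Vietnam: (1 + 0.0241)/(1 + 0.0854) − 1 = -5.6477%
The Philippines: (1 + 0.1570)/(1 + 0.0273) − 1 = 12.6253%
Differential = -5.6477% − 12.6253% = -18.2730% → -18.27%.

-18.27%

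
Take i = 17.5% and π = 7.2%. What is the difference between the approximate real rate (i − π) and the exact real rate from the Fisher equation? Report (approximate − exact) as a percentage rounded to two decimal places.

0.69%

Approximate: r ≈ 17.500% − 7.200% = 10.3000%
Exact: (1 + 0.1750)/(1 + 0.0720) − 1 = 9.6082%
Error = 10.3000% − 9.6082% = 0.6918% → 0.69%.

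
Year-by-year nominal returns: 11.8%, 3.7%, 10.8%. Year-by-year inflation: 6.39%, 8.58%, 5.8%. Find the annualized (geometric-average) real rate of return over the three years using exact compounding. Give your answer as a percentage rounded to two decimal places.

1.67%

Compound the nominal returns: 1.1180 × 1.0370 × 1.1080 = 1.28457753.
Compound inflation: 1.0639 × 1.0858 × 1.0580 = 1.22218321.
Deflate: 1.28457753 / 1.22218321 = 1.05105152.
Annualized real rate = 1.05105152^(1/3) − 1 = 1.6736% → 1.67%.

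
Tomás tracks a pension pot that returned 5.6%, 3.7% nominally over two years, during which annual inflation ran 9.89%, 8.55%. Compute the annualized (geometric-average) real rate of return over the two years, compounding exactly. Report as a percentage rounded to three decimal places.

Compound the nominal returns: 1.0560 × 1.0370 = 1.09507200.
Compound inflation: 1.0989 × 1.0855 = 1.19285595.
Deflate: 1.09507200 / 1.19285595 = 0.91802535.
Annualized real rate = 0.91802535^(1/2) − 1 = -4.1864% → -4.186%.

-4.186%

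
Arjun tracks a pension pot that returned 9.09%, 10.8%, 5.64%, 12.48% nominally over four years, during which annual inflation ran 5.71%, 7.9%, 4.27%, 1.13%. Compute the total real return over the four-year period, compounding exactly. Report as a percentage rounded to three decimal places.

Nominal growth factor = 1.0909 × 1.1080 × 1.0564 × 1.1248 = 1.436245
Price-level growth factor = 1.0571 × 1.0790 × 1.0427 × 1.0113 = 1.202754
Real growth factor = 1.436245 / 1.202754 = 1.194130
Total real return = 1.194130 − 1 → 19.413%.

19.413%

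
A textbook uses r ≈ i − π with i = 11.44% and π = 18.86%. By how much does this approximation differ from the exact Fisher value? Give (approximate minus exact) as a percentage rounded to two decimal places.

Approximate: r ≈ 11.440% − 18.860% = -7.4200%
Exact: (1 + 0.1144)/(1 + 0.1886) − 1 = -6.2426%
Error = -7.4200% − (-6.2426%) = -1.1774% → -1.18%.

-1.18%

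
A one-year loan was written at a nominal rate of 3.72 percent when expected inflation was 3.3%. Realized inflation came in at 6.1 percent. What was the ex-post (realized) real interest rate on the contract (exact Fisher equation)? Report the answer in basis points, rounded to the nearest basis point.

Ex-post: (1 + 0.0372)/(1 + 0.0610) − 1 = -2.2432%
So the realized real rate is -224 basis points.

-224 basis points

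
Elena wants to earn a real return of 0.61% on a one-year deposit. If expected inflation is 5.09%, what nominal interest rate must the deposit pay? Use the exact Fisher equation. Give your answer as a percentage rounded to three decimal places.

(1 + i) = (1 + r)(1 + π) = 1.00610 × 1.05090 = 1.05731049
i = 1.05731049 − 1, so the required nominal rate is 5.731%.

5.731%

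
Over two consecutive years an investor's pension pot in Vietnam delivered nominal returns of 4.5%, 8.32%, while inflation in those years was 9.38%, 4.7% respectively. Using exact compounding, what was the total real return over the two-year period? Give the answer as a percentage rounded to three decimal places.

-1.158%

Nominal growth factor = 1.0450 × 1.0832 = 1.131944
Price-level growth factor = 1.0938 × 1.0470 = 1.145209
Real growth factor = 1.131944 / 1.145209 = 0.988417
Total real return = 0.988417 − 1 → -1.158%.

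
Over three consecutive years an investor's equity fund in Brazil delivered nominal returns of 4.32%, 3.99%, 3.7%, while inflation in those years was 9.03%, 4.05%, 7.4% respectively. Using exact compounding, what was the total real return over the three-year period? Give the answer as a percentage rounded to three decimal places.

-7.669%

Compound the nominal returns: 1.0432 × 1.0399 × 1.0370 = 1.124962.
Compound inflation: 1.0903 × 1.0405 × 1.0740 = 1.218407.
Deflate: 1.124962 / 1.218407 = 0.923306.
Total real return = 0.923306 − 1 → -7.669%.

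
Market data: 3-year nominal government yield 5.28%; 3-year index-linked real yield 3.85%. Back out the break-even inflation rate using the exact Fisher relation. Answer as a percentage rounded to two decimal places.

(1 + π) = (1 + i)/(1 + r) = 1.05280 / 1.03850 = 1.013770
Break-even inflation = 1.013770 − 1 → 1.38%.

1.38%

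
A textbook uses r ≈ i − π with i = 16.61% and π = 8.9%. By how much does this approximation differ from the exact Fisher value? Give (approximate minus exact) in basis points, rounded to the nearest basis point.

Approximate: r ≈ 16.610% − 8.900% = 7.7100%
Exact: (1 + 0.1661)/(1 + 0.0890) − 1 = 7.0799%
Error = 7.7100% − 7.0799% = 0.6301% → 63 basis points.

63 basis points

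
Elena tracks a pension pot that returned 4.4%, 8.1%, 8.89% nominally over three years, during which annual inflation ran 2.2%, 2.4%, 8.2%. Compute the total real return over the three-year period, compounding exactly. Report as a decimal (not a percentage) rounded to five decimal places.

Nominal growth factor = 1.0440 × 1.0810 × 1.0889 = 1.228893
Price-level growth factor = 1.0220 × 1.0240 × 1.0820 = 1.132343
Real growth factor = 1.228893 / 1.132343 = 1.085266
Total real return = 1.085266 − 1 → 0.08527.

0.08527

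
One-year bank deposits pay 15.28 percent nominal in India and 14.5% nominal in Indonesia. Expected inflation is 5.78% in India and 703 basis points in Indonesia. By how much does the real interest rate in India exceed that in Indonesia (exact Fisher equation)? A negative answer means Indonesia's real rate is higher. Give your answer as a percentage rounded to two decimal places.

India: (1 + 0.1528)/(1 + 0.0578) − 1 = 8.9809%
Indonesia: (1 + 0.1450)/(1 + 0.0703) − 1 = 6.9794%
Differential = 8.9809% − 6.9794% = 2.0016% → 2.00%.

2.00%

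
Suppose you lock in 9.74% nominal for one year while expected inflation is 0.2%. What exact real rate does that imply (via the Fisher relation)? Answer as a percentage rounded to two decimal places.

By the Fisher relation, 1 + r = (1 + i)/(1 + π).
1 + r = 1.09740 / 1.00200 = 1.095210
r = 1.095210 − 1 = 9.5210%, i.e. 9.52%.

9.52%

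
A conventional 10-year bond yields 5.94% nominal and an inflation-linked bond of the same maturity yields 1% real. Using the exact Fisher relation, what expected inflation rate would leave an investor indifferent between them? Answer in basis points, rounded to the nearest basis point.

(1 + π) = (1 + i)/(1 + r) = 1.05940 / 1.01000 = 1.048911
Break-even inflation = 1.048911 − 1 → 489 basis points.

489 basis points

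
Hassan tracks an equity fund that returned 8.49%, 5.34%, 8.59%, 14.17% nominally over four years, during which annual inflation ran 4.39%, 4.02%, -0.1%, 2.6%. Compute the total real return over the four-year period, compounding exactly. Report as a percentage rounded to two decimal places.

Nominal growth factor = 1.0849 × 1.0534 × 1.0859 × 1.1417 = 1.416853
Price-level growth factor = 1.0439 × 1.0402 × 0.9990 × 1.0260 = 1.112983
Real growth factor = 1.416853 / 1.112983 = 1.273023
Total real return = 1.273023 − 1 → 27.30%.

27.30%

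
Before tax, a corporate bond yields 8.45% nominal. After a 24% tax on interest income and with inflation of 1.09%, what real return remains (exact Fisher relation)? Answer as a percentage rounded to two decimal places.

5.27%

After-tax nominal return = 8.45% × (1 − 0.24) = 6.4220%.
1 + r = 1.06422 / 1.01090 = 1.052745
After-tax real rate = 1.052745 − 1 → 5.27%.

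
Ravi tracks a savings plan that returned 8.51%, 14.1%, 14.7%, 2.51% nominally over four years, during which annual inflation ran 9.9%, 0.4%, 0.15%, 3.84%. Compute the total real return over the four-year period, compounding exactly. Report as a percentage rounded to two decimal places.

Nominal growth factor = 1.0851 × 1.1410 × 1.1470 × 1.0251 = 1.455744
Price-level growth factor = 1.0990 × 1.0040 × 1.0015 × 1.0384 = 1.147485
Real growth factor = 1.455744 / 1.147485 = 1.268639
Total real return = 1.268639 − 1 → 26.86%.

26.86%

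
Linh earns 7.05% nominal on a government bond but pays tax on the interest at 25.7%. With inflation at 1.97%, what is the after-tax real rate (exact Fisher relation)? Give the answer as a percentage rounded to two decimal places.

After-tax nominal return = 7.05% × (1 − 0.257) = 5.23815%.
1 + r = 1.0523815 / 1.01970 = 1.0320501
After-tax real rate = 1.0320501 − 1 → 3.21%.

3.21%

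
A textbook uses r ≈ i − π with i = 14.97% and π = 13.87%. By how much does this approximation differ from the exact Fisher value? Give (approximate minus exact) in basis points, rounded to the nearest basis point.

Approximate: r ≈ 14.970% − 13.870% = 1.1000%
Exact: (1 + 0.1497)/(1 + 0.1387) − 1 = 0.9660%
Error = 1.1000% − 0.9660% = 0.1340% → 13 basis points.

13 basis points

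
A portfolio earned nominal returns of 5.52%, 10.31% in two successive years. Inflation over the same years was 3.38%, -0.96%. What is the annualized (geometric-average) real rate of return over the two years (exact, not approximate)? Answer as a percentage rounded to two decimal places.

6.62%

Nominal growth factor = 1.0552 × 1.1031 = 1.16399112
Price-level growth factor = 1.0338 × 0.9904 = 1.02387552
Real growth factor = 1.16399112 / 1.02387552 = 1.13684828
Annualized real rate = 1.13684828^(1/2) − 1 = 6.6231% → 6.62%.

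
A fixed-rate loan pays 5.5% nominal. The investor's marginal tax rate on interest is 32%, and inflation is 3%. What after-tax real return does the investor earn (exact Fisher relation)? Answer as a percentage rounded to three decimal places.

0.718%

After-tax nominal return = 5.5% × (1 − 0.32) = 3.7400%.
1 + r = 1.03740 / 1.03000 = 1.007184
After-tax real rate = 1.007184 − 1 → 0.718%.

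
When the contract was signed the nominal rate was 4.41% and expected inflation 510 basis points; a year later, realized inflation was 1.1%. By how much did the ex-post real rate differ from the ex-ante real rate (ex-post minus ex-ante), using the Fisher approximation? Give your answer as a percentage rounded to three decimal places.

Ex-ante: 4.41% − 5.1% = -0.690%
Ex-post: 4.41% − 1.1% = 3.310%
Difference (ex-post − ex-ante) = 4.0000% → 4.000%.

4.000%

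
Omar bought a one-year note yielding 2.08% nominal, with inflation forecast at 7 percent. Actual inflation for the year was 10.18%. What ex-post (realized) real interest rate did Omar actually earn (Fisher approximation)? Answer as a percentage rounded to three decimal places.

Ex-post: 2.08% − 10.18% = -8.100%
So the realized real rate is -8.100%.

-8.100%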